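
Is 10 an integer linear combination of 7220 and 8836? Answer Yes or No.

gcd(7220, 8836): 8836 = 1·7220 + 1616; 7220 = 4·1616 + 756; 1616 = 2·756 + 104; 756 = 7·104 + 28; 104 = 3·28 + 20; 28 = 1·20 + 8; 20 = 2·8 + 4; 8 = 2·4 + 0 → 4
4 does not divide 10, so a solution does not exist.

No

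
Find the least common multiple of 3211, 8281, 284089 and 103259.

161601470849

3211 = 13² · 19; 8281 = 7² · 13²; 284089 = 13² · 41²; 103259 = 13³ · 47
lcm takes max exponent of each prime: 7² · 13³ · 19 · 41² · 47 = 161601470849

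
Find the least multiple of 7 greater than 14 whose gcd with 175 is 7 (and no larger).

gcd(m, 175) = 7 forces 7 | m; write m = 7s. Then gcd(7s, 7·25) = 7·gcd(s, 25), so need gcd(s, 25) = 1.
7s > 14 gives s ≥ 3. The least s ≥ 3 coprime to 25 is 3, so m = 7·3 = 21.

21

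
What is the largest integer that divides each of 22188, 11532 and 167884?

4

22188 = 2² · 3 · 43²; 11532 = 2² · 3 · 31²; 167884 = 2² · 19 · 47²
gcd takes min exponent of each prime: 2² = 4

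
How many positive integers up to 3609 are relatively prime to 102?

102 = 2·3·17. Inclusion–exclusion on these primes:
3609 − ⌊3609/2⌋ − ⌊3609/3⌋ − ⌊3609/17⌋ + ⌊3609/6⌋ + ⌊3609/34⌋ + ⌊3609/51⌋ − ⌊3609/102⌋ = 1132

1132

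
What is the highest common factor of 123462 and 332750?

123462 = 2 · 3² · 19³
332750 = 2 · 5³ · 11³
Common: 2 = 2

2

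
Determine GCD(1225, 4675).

25

Euclid: 4675 = 3·1225 + 1000; 1225 = 1·1000 + 225; 1000 = 4·225 + 100; 225 = 2·100 + 25; 100 = 4·25 + 0. Last nonzero remainder: 25.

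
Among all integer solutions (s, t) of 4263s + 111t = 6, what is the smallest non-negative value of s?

10

Euclid: 4263 = 38·111 + 45; 111 = 2·45 + 21; 45 = 2·21 + 3; 21 = 7·3 + 0 → gcd = 3; 6 = 3·2.
Back-substitution yields 4263·(5) + 111·(-192) = 3, so one solution is s = 5·2 = 10, t = -192·2 = -384.
Solutions in s differ by 111/3 = 37; the one in [0, 37) is 10 mod 37 = 10.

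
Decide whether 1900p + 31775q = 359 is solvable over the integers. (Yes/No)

No

gcd(1900, 31775): 31775 = 16·1900 + 1375; 1900 = 1·1375 + 525; 1375 = 2·525 + 325; 525 = 1·325 + 200; 325 = 1·200 + 125; 200 = 1·125 + 75; 125 = 1·75 + 50; 75 = 1·50 + 25; 50 = 2·25 + 0 → 25
25 does not divide 359, so a solution does not exist.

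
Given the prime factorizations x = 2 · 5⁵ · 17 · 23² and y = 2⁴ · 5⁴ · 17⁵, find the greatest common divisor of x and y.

21250

min exponent per shared prime: 2 · 5⁴ · 17 = 21250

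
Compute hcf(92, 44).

Euclid: 92 = 2·44 + 4; 44 = 11·4 + 0. Last nonzero remainder: 4.

4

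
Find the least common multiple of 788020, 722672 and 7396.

788020 = 2² · 5 · 31² · 41; 722672 = 2⁴ · 31² · 47; 7396 = 2² · 43²
lcm takes max exponent of each prime: 2⁴ · 5 · 31² · 41 · 43² · 47 = 273925208240

273925208240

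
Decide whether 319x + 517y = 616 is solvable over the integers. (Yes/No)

gcd(319, 517): 517 = 1·319 + 198; 319 = 1·198 + 121; 198 = 1·121 + 77; 121 = 1·77 + 44; 77 = 1·44 + 33; 44 = 1·33 + 11; 33 = 3·11 + 0 → 11
11 divides 616, so a solution exists.

Yes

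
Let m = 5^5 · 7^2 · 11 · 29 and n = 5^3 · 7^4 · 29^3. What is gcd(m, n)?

177625

min exponent per shared prime: 5^3 · 7^2 · 29 = 177625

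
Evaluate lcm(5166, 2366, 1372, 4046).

5166 = 2 · 3² · 7 · 41; 2366 = 2 · 7 · 13²; 1372 = 2² · 7³; 4046 = 2 · 7 · 17²
lcm takes max exponent of each prime: 2² · 3² · 7³ · 13² · 17² · 41 = 24726635388

24726635388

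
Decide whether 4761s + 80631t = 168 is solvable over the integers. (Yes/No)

No

gcd(4761, 80631): 80631 = 16·4761 + 4455; 4761 = 1·4455 + 306; 4455 = 14·306 + 171; 306 = 1·171 + 135; 171 = 1·135 + 36; 135 = 3·36 + 27; 36 = 1·27 + 9; 27 = 3·9 + 0 → 9
9 does not divide 168, so a solution does not exist.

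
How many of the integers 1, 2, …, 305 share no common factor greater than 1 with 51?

192

Prime factors of 51: 3, 17. Count integers ≤ 305 divisible by none of them.
By inclusion–exclusion: 305 − ⌊305/3⌋ − ⌊305/17⌋ + ⌊305/51⌋ = 192.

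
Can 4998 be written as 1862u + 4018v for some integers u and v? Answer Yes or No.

By Bézout, 1862u + 4018v = 4998 has integer solutions iff gcd(1862, 4018) | 4998.
Euclid: 4018 = 2·1862 + 294; 1862 = 6·294 + 98; 294 = 3·98 + 0. gcd = 98; 4998 mod 98 = 0. Yes.

Yes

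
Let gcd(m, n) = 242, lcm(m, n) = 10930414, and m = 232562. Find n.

11374

m·n = gcd·lcm = 242·10930414 = 2645160188, so n = 2645160188/232562 = 11374.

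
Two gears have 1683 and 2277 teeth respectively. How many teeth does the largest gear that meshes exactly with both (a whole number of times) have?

99

1683 = 3² · 11 · 17
2277 = 3² · 11 · 23
Common: 3² · 11 = 99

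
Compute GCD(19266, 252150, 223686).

gcd(19266, 252150): 252150 = 13·19266 + 1692; 19266 = 11·1692 + 654; 1692 = 2·654 + 384; 654 = 1·384 + 270; 384 = 1·270 + 114; 270 = 2·114 + 42; 114 = 2·42 + 30; 42 = 1·30 + 12; 30 = 2·12 + 6; 12 = 2·6 + 0 → 6
gcd(6, 223686): 223686 = 37281·6 + 0 → 6

6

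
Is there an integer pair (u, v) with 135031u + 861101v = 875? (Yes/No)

No

By Bézout, 135031u + 861101v = 875 has integer solutions iff gcd(135031, 861101) | 875.
Euclid: 861101 = 6·135031 + 50915; 135031 = 2·50915 + 33201; 50915 = 1·33201 + 17714; 33201 = 1·17714 + 15487; 17714 = 1·15487 + 2227; 15487 = 6·2227 + 2125; 2227 = 1·2125 + 102; 2125 = 20·102 + 85; 102 = 1·85 + 17; 85 = 5·17 + 0. gcd = 17; 875 mod 17 = 8. No.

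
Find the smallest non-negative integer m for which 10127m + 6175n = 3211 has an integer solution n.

gcd(10127, 6175) = 247 (Euclid: 10127 = 1·6175 + 3952; 6175 = 1·3952 + 2223; 3952 = 1·2223 + 1729; 2223 = 1·1729 + 494; 1729 = 3·494 + 247; 494 = 2·247 + 0), and 247 | 3211.
Extended Euclid: 10127·(11) + 6175·(-18) = 247. Scale by 13: m₀ = 143.
General solution m = m₀ + 25t; reducing mod 25 gives m = 18 (and n = -29).

18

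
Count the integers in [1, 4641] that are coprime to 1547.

3456

1547 = 7·13·17. Inclusion–exclusion on these primes:
4641 − ⌊4641/7⌋ − ⌊4641/13⌋ − ⌊4641/17⌋ + ⌊4641/91⌋ + ⌊4641/119⌋ + ⌊4641/221⌋ − ⌊4641/1547⌋ = 3456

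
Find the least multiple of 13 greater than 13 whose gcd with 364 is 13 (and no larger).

39

Multiples of 13 above 13: 13·2, 13·3, … . Need the cofactor coprime to 364/13 = 28.
Checking s = 2, 3, … the first with gcd(s, 28) = 1 is s = 3, giving 39.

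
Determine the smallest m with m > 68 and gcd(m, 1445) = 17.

gcd(m, 1445) = 17 forces 17 | m; write m = 17s. Then gcd(17s, 17·85) = 17·gcd(s, 85), so need gcd(s, 85) = 1.
17s > 68 gives s ≥ 5. The least s ≥ 5 coprime to 85 is 6, so m = 17·6 = 102.

102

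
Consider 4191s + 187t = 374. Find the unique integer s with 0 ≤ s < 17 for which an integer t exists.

Reduce mod 187: 4191s ≡ 374 (mod 187). With g = gcd(4191, 187) = 11 dividing 374, divide through: 381s ≡ 34 (mod 17).
Since gcd(381, 17) = 1, s ≡ 34·(381)⁻¹ ≡ 0 (mod 17). Smallest non-negative: 0.

0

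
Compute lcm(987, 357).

16779

987 = 3 · 7 · 47; 357 = 3 · 7 · 17
max exponents: 3 · 7 · 17 · 47 = 16779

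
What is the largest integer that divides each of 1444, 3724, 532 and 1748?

gcd(1444, 3724): 3724 = 2·1444 + 836; 1444 = 1·836 + 608; 836 = 1·608 + 228; 608 = 2·228 + 152; 228 = 1·152 + 76; 152 = 2·76 + 0 → 76
gcd(76, 532): 532 = 7·76 + 0 → 76
gcd(76, 1748): 1748 = 23·76 + 0 → 76

76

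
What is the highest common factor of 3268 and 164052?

Euclid: 164052 = 50·3268 + 652; 3268 = 5·652 + 8; 652 = 81·8 + 4; 8 = 2·4 + 0. Last nonzero remainder: 4.

4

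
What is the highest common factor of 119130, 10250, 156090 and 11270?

gcd(119130, 10250): 119130 = 11·10250 + 6380; 10250 = 1·6380 + 3870; 6380 = 1·3870 + 2510; 3870 = 1·2510 + 1360; 2510 = 1·1360 + 1150; 1360 = 1·1150 + 210; 1150 = 5·210 + 100; 210 = 2·100 + 10; 100 = 10·10 + 0 → 10
gcd(10, 156090): 156090 = 15609·10 + 0 → 10
gcd(10, 11270): 11270 = 1127·10 + 0 → 10

10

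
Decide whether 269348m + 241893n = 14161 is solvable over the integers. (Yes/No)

Yes

By Bézout, 269348m + 241893n = 14161 has integer solutions iff gcd(269348, 241893) | 14161.
Euclid: 269348 = 1·241893 + 27455; 241893 = 8·27455 + 22253; 27455 = 1·22253 + 5202; 22253 = 4·5202 + 1445; 5202 = 3·1445 + 867; 1445 = 1·867 + 578; 867 = 1·578 + 289; 578 = 2·289 + 0. gcd = 289; 14161 mod 289 = 0. Yes.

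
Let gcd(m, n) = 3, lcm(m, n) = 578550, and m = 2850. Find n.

609

Using mn = gcd(m,n)·lcm(m,n) = 3·578550 = 1735650, we get n = 1735650/2850 = 609.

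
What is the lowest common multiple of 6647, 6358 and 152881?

lcm(6647, 6358) = 6647·6358/gcd = 42261626/289 = 146234
lcm(146234, 152881) = 146234·152881/gcd = 22356400154/6647 = 3363382

3363382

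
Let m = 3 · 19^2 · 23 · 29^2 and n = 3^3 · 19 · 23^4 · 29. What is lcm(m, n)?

2293920200907

max exponent per prime: 3^3 · 19^2 · 23^4 · 29^2 = 2293920200907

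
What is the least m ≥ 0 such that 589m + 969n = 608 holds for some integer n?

Reduce mod 969: 589m ≡ 608 (mod 969). With g = gcd(589, 969) = 19 dividing 608, divide through: 31m ≡ 32 (mod 51).
Since gcd(31, 51) = 1, m ≡ 32·(31)⁻¹ ≡ 29 (mod 51). Smallest non-negative: 29.

29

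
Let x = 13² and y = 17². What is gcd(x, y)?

1

min exponent per shared prime: (none) = 1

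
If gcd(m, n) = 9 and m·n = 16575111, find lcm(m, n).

1841679

gcd·lcm = product, so lcm = 16575111/9 = 1841679.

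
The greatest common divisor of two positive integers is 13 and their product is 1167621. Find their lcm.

89817

gcd·lcm = product, so lcm = 1167621/13 = 89817.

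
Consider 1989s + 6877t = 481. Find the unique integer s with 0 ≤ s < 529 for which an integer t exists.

142

Euclid: 6877 = 3·1989 + 910; 1989 = 2·910 + 169; 910 = 5·169 + 65; 169 = 2·65 + 39; 65 = 1·39 + 26; 39 = 1·26 + 13; 26 = 2·13 + 0 → gcd = 13; 481 = 13·37.
Back-substitution yields 1989·(204) + 6877·(-59) = 13, so one solution is s = 204·37 = 7548, t = -59·37 = -2183.
Solutions in s differ by 6877/13 = 529; the one in [0, 529) is 7548 mod 529 = 142.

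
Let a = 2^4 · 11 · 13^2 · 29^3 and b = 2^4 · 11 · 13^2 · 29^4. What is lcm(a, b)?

max exponent per prime: 2^4 · 11 · 13^2 · 29^4 = 21037366064

21037366064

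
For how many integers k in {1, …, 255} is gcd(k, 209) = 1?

220

Prime factors of 209: 11, 19. Count integers ≤ 255 divisible by none of them.
By inclusion–exclusion: 255 − ⌊255/11⌋ − ⌊255/19⌋ + ⌊255/209⌋ = 220.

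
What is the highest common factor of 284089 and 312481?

284089 = 13² · 41²
312481 = 13² · 43²
Common: 13² = 169

169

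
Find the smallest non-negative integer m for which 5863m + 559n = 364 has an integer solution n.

Reduce mod 559: 5863m ≡ 364 (mod 559). With g = gcd(5863, 559) = 13 dividing 364, divide through: 451m ≡ 28 (mod 43).
Since gcd(451, 43) = 1, m ≡ 28·(451)⁻¹ ≡ 30 (mod 43). Smallest non-negative: 30.

30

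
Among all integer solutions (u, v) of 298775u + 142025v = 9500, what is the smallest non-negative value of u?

gcd(298775, 142025) = 475 (Euclid: 298775 = 2·142025 + 14725; 142025 = 9·14725 + 9500; 14725 = 1·9500 + 5225; 9500 = 1·5225 + 4275; 5225 = 1·4275 + 950; 4275 = 4·950 + 475; 950 = 2·475 + 0), and 475 | 9500.
Extended Euclid: 298775·(-135) + 142025·(284) = 475. Scale by 20: u₀ = -2700.
General solution u = u₀ + 299t; reducing mod 299 gives u = 290 (and v = -610).

290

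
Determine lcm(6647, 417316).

gcd first: 417316 = 62·6647 + 5202; 6647 = 1·5202 + 1445; 5202 = 3·1445 + 867; 1445 = 1·867 + 578; 867 = 1·578 + 289; 578 = 2·289 + 0 → gcd = 289
lcm = 6647·417316/gcd = 2773899452/289 = 9598268

9598268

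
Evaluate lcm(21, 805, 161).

2415

lcm(21, 805) = 21·805/gcd = 16905/7 = 2415
lcm(2415, 161) = 2415·161/gcd = 388815/161 = 2415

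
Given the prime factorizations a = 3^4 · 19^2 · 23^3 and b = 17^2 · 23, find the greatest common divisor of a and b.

23

min exponent per shared prime: 23 = 23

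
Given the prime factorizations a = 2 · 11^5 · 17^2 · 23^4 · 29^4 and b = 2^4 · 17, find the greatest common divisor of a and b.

min exponent per shared prime: 2 · 17 = 34

34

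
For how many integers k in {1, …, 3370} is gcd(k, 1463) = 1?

1463 = 7·11·19. Inclusion–exclusion on these primes:
3370 − ⌊3370/7⌋ − ⌊3370/11⌋ − ⌊3370/19⌋ + ⌊3370/77⌋ + ⌊3370/133⌋ + ⌊3370/209⌋ − ⌊3370/1463⌋ = 2488

2488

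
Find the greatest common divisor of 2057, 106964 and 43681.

gcd(2057, 106964): 106964 = 52·2057 + 0 → 2057
gcd(2057, 43681): 43681 = 21·2057 + 484; 2057 = 4·484 + 121; 484 = 4·121 + 0 → 121

121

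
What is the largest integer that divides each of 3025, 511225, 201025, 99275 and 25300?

275

gcd(3025, 511225): 511225 = 169·3025 + 0 → 3025
gcd(3025, 201025): 201025 = 66·3025 + 1375; 3025 = 2·1375 + 275; 1375 = 5·275 + 0 → 275
gcd(275, 99275): 99275 = 361·275 + 0 → 275
gcd(275, 25300): 25300 = 92·275 + 0 → 275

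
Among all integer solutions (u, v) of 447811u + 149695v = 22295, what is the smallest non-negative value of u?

gcd(447811, 149695) = 637 (Euclid: 447811 = 2·149695 + 148421; 149695 = 1·148421 + 1274; 148421 = 116·1274 + 637; 1274 = 2·637 + 0), and 637 | 22295.
Extended Euclid: 447811·(117) + 149695·(-350) = 637. Scale by 35: u₀ = 4095.
General solution u = u₀ + 235t; reducing mod 235 gives u = 100 (and v = -299).

100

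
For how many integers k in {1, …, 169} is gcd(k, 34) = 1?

34 = 2·17. Inclusion–exclusion on these primes:
169 − ⌊169/2⌋ − ⌊169/17⌋ + ⌊169/34⌋ = 80

80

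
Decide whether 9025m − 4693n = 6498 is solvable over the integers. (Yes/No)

Yes

By Bézout, 9025m − 4693n = 6498 has integer solutions iff gcd(9025, 4693) | 6498.
Euclid: 9025 = 1·4693 + 4332; 4693 = 1·4332 + 361; 4332 = 12·361 + 0. gcd = 361; 6498 mod 361 = 0. Yes.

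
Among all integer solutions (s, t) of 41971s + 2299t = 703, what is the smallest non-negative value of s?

9

Reduce mod 2299: 41971s ≡ 703 (mod 2299). With g = gcd(41971, 2299) = 19 dividing 703, divide through: 2209s ≡ 37 (mod 121).
Since gcd(2209, 121) = 1, s ≡ 37·(2209)⁻¹ ≡ 9 (mod 121). Smallest non-negative: 9.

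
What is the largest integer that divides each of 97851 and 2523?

3

Euclid: 97851 = 38·2523 + 1977; 2523 = 1·1977 + 546; 1977 = 3·546 + 339; 546 = 1·339 + 207; 339 = 1·207 + 132; 207 = 1·132 + 75; 132 = 1·75 + 57; 75 = 1·57 + 18; 57 = 3·18 + 3; 18 = 6·3 + 0. Last nonzero remainder: 3.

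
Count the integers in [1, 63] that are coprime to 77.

Prime factors of 77: 7, 11. Count integers ≤ 63 divisible by none of them.
By inclusion–exclusion: 63 − ⌊63/7⌋ − ⌊63/11⌋ + ⌊63/77⌋ = 49.

49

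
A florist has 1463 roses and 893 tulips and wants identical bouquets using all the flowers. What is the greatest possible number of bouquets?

Euclid: 1463 = 1·893 + 570; 893 = 1·570 + 323; 570 = 1·323 + 247; 323 = 1·247 + 76; 247 = 3·76 + 19; 76 = 4·19 + 0. Last nonzero remainder: 19.

19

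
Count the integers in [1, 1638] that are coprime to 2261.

1252

Prime factors of 2261: 7, 17, 19. Count integers ≤ 1638 divisible by none of them.
By inclusion–exclusion: 1638 − ⌊1638/7⌋ − ⌊1638/17⌋ − ⌊1638/19⌋ + ⌊1638/119⌋ + ⌊1638/133⌋ + ⌊1638/323⌋ − ⌊1638/2261⌋ = 1252.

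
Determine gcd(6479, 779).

19

6479 = 11 · 19 · 31
779 = 19 · 41
Common: 19 = 19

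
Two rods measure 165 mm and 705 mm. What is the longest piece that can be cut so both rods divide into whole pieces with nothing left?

165 = 3 · 5 · 11
705 = 3 · 5 · 47
Common: 3 · 5 = 15

15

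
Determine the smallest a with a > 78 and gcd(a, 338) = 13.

91

gcd(a, 338) = 13 forces 13 | a; write a = 13s. Then gcd(13s, 13·26) = 13·gcd(s, 26), so need gcd(s, 26) = 1.
13s > 78 gives s ≥ 7. The least s ≥ 7 coprime to 26 is 7, so a = 13·7 = 91.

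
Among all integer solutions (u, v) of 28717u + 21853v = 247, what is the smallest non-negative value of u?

398

gcd(28717, 21853) = 13 (Euclid: 28717 = 1·21853 + 6864; 21853 = 3·6864 + 1261; 6864 = 5·1261 + 559; 1261 = 2·559 + 143; 559 = 3·143 + 130; 143 = 1·130 + 13; 130 = 10·13 + 0), and 13 | 247.
Extended Euclid: 28717·(-156) + 21853·(205) = 13. Scale by 19: u₀ = -2964.
General solution u = u₀ + 1681t; reducing mod 1681 gives u = 398 (and v = -523).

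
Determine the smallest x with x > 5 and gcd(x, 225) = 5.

10

gcd(x, 225) = 5 forces 5 | x; write x = 5s. Then gcd(5s, 5·45) = 5·gcd(s, 45), so need gcd(s, 45) = 1.
5s > 5 gives s ≥ 2. The least s ≥ 2 coprime to 45 is 2, so x = 5·2 = 10.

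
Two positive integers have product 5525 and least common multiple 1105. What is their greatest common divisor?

From gcd × lcm = uv: gcd = 5525 / 1105 = 5.

5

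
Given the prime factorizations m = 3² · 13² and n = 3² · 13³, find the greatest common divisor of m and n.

min exponent per shared prime: 3² · 13² = 1521

1521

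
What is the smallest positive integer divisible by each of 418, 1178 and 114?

418 = 2 · 11 · 19; 1178 = 2 · 19 · 31; 114 = 2 · 3 · 19
lcm takes max exponent of each prime: 2 · 3 · 11 · 19 · 31 = 38874

38874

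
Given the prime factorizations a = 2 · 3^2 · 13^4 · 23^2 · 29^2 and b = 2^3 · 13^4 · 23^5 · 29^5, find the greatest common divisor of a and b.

min exponent per shared prime: 2 · 13^4 · 23^2 · 29^2 = 25412949458

25412949458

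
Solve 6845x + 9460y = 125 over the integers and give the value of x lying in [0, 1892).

709

Reduce mod 9460: 6845x ≡ 125 (mod 9460). With g = gcd(6845, 9460) = 5 dividing 125, divide through: 1369x ≡ 25 (mod 1892).
Since gcd(1369, 1892) = 1, x ≡ 25·(1369)⁻¹ ≡ 709 (mod 1892). Smallest non-negative: 709.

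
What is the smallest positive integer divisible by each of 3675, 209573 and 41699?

13375996725

lcm(3675, 209573) = 3675·209573/gcd = 770180775/49 = 15717975
lcm(15717975, 41699) = 15717975·41699/gcd = 655423839525/49 = 13375996725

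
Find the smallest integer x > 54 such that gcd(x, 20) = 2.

58

Multiples of 2 above 54: 2·28, 2·29, … . Need the cofactor coprime to 20/2 = 10.
Checking s = 28, 29, … the first with gcd(s, 10) = 1 is s = 29, giving 58.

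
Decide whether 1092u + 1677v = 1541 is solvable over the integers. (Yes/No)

gcd(1092, 1677): 1677 = 1·1092 + 585; 1092 = 1·585 + 507; 585 = 1·507 + 78; 507 = 6·78 + 39; 78 = 2·39 + 0 → 39
39 does not divide 1541, so a solution does not exist.

No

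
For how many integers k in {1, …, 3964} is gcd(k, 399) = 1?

Prime factors of 399: 3, 7, 19. Count integers ≤ 3964 divisible by none of them.
By inclusion–exclusion: 3964 − ⌊3964/3⌋ − ⌊3964/7⌋ − ⌊3964/19⌋ + ⌊3964/21⌋ + ⌊3964/57⌋ + ⌊3964/133⌋ − ⌊3964/399⌋ = 2146.

2146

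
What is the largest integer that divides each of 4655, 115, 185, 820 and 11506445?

5

gcd(4655, 115): 4655 = 40·115 + 55; 115 = 2·55 + 5; 55 = 11·5 + 0 → 5
gcd(5, 185): 185 = 37·5 + 0 → 5
gcd(5, 820): 820 = 164·5 + 0 → 5
gcd(5, 11506445): 11506445 = 2301289·5 + 0 → 5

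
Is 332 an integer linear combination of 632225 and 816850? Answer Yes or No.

No

By Bézout, 632225m + 816850n = 332 has integer solutions iff gcd(632225, 816850) | 332.
Euclid: 816850 = 1·632225 + 184625; 632225 = 3·184625 + 78350; 184625 = 2·78350 + 27925; 78350 = 2·27925 + 22500; 27925 = 1·22500 + 5425; 22500 = 4·5425 + 800; 5425 = 6·800 + 625; 800 = 1·625 + 175; 625 = 3·175 + 100; 175 = 1·100 + 75; 100 = 1·75 + 25; 75 = 3·25 + 0. gcd = 25; 332 mod 25 = 7. No.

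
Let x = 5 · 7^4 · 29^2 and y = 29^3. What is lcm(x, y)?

292789945

max exponent per prime: 5 · 7^4 · 29^3 = 292789945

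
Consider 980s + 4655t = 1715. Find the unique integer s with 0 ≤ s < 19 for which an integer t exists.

gcd(980, 4655) = 245 (Euclid: 4655 = 4·980 + 735; 980 = 1·735 + 245; 735 = 3·245 + 0), and 245 | 1715.
Extended Euclid: 980·(5) + 4655·(-1) = 245. Scale by 7: s₀ = 35.
General solution s = s₀ + 19k; reducing mod 19 gives s = 16 (and t = -3).

16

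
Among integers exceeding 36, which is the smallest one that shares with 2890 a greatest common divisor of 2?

gcd(a, 2890) = 2 forces 2 | a; write a = 2s. Then gcd(2s, 2·1445) = 2·gcd(s, 1445), so need gcd(s, 1445) = 1.
2s > 36 gives s ≥ 19. The least s ≥ 19 coprime to 1445 is 19, so a = 2·19 = 38.

38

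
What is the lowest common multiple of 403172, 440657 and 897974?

lcm(403172, 440657) = 403172·440657/gcd = 177660564004/833 = 213277988
lcm(213277988, 897974) = 213277988·897974/gcd = 191518087996312/18326 = 10450621412

10450621412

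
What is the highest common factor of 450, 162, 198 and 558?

18

gcd(450, 162): 450 = 2·162 + 126; 162 = 1·126 + 36; 126 = 3·36 + 18; 36 = 2·18 + 0 → 18
gcd(18, 198): 198 = 11·18 + 0 → 18
gcd(18, 558): 558 = 31·18 + 0 → 18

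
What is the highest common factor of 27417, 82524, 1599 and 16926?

39

gcd(27417, 82524): 82524 = 3·27417 + 273; 27417 = 100·273 + 117; 273 = 2·117 + 39; 117 = 3·39 + 0 → 39
gcd(39, 1599): 1599 = 41·39 + 0 → 39
gcd(39, 16926): 16926 = 434·39 + 0 → 39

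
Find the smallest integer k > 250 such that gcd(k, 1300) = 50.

gcd(k, 1300) = 50 forces 50 | k; write k = 50s. Then gcd(50s, 50·26) = 50·gcd(s, 26), so need gcd(s, 26) = 1.
50s > 250 gives s ≥ 6. The least s ≥ 6 coprime to 26 is 7, so k = 50·7 = 350.

350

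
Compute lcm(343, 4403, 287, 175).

lcm(343, 4403) = 343·4403/gcd = 1510229/7 = 215747
lcm(215747, 287) = 215747·287/gcd = 61919389/7 = 8845627
lcm(8845627, 175) = 8845627·175/gcd = 1547984725/7 = 221140675

221140675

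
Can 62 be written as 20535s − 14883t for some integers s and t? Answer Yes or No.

gcd(20535, 14883): 20535 = 1·14883 + 5652; 14883 = 2·5652 + 3579; 5652 = 1·3579 + 2073; 3579 = 1·2073 + 1506; 2073 = 1·1506 + 567; 1506 = 2·567 + 372; 567 = 1·372 + 195; 372 = 1·195 + 177; 195 = 1·177 + 18; 177 = 9·18 + 15; 18 = 1·15 + 3; 15 = 5·3 + 0 → 3
3 does not divide 62, so a solution does not exist.

No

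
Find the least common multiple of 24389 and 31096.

758400344

24389 = 29³; 31096 = 2³ · 13² · 23
max exponents: 2³ · 13² · 23 · 29³ = 758400344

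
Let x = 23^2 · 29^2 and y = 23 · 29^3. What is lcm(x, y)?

12901781

max exponent per prime: 23^2 · 29^3 = 12901781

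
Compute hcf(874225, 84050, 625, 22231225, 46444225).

874225 = 5² · 11² · 17²; 84050 = 2 · 5² · 41²; 625 = 5⁴; 22231225 = 5² · 23² · 41²; 46444225 = 5² · 29² · 47²
gcd takes min exponent of each prime: 5² = 25

25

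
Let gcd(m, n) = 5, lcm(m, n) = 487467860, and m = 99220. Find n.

24565

Using mn = gcd(m,n)·lcm(m,n) = 5·487467860 = 2437339300, we get n = 2437339300/99220 = 24565.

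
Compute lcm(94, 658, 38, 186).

94 = 2 · 47; 658 = 2 · 7 · 47; 38 = 2 · 19; 186 = 2 · 3 · 31
lcm takes max exponent of each prime: 2 · 3 · 7 · 19 · 31 · 47 = 1162686

1162686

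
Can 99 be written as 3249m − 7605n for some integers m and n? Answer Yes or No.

By Bézout, 3249m − 7605n = 99 has integer solutions iff gcd(3249, 7605) | 99.
Euclid: 7605 = 2·3249 + 1107; 3249 = 2·1107 + 1035; 1107 = 1·1035 + 72; 1035 = 14·72 + 27; 72 = 2·27 + 18; 27 = 1·18 + 9; 18 = 2·9 + 0. gcd = 9; 99 mod 9 = 0. Yes.

Yes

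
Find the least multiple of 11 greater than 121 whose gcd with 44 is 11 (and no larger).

143

Multiples of 11 above 121: 11·12, 11·13, … . Need the cofactor coprime to 44/11 = 4.
Checking s = 12, 13, … the first with gcd(s, 4) = 1 is s = 13, giving 143.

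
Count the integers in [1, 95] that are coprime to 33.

Prime factors of 33: 3, 11. Count integers ≤ 95 divisible by none of them.
By inclusion–exclusion: 95 − ⌊95/3⌋ − ⌊95/11⌋ + ⌊95/33⌋ = 58.

58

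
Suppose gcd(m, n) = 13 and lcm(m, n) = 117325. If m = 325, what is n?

4693

m·n = gcd·lcm = 13·117325 = 1525225, so n = 1525225/325 = 4693.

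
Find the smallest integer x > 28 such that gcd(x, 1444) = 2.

30

Multiples of 2 above 28: 2·15, 2·16, … . Need the cofactor coprime to 1444/2 = 722.
Checking s = 15, 16, … the first with gcd(s, 722) = 1 is s = 15, giving 30.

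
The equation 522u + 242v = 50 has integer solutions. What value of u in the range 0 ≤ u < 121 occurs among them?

65

Euclid: 522 = 2·242 + 38; 242 = 6·38 + 14; 38 = 2·14 + 10; 14 = 1·10 + 4; 10 = 2·4 + 2; 4 = 2·2 + 0 → gcd = 2; 50 = 2·25.
Back-substitution yields 522·(51) + 242·(-110) = 2, so one solution is u = 51·25 = 1275, v = -110·25 = -2750.
Solutions in u differ by 242/2 = 121; the one in [0, 121) is 1275 mod 121 = 65.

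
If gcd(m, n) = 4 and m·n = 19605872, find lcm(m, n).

For any two positive integers, gcd × lcm equals their product. Hence lcm = 19605872 / 4 = 4901468.

4901468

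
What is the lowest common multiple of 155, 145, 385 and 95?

lcm(155, 145) = 155·145/gcd = 22475/5 = 4495
lcm(4495, 385) = 4495·385/gcd = 1730575/5 = 346115
lcm(346115, 95) = 346115·95/gcd = 32880925/5 = 6576185

6576185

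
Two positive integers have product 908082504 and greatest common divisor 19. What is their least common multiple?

gcd·lcm = product, so lcm = 908082504/19 = 47793816.

47793816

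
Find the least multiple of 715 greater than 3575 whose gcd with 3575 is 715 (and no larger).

Multiples of 715 above 3575: 715·6, 715·7, … . Need the cofactor coprime to 3575/715 = 5.
Checking s = 6, 7, … the first with gcd(s, 5) = 1 is s = 6, giving 4290.

4290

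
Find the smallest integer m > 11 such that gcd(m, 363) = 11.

Multiples of 11 above 11: 11·2, 11·3, … . Need the cofactor coprime to 363/11 = 33.
Checking s = 2, 3, … the first with gcd(s, 33) = 1 is s = 2, giving 22.

22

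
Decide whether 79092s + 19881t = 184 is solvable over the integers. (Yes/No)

By Bézout, 79092s + 19881t = 184 has integer solutions iff gcd(79092, 19881) | 184.
Euclid: 79092 = 3·19881 + 19449; 19881 = 1·19449 + 432; 19449 = 45·432 + 9; 432 = 48·9 + 0. gcd = 9; 184 mod 9 = 4. No.

No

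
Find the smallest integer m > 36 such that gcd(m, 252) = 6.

66

gcd(m, 252) = 6 forces 6 | m; write m = 6s. Then gcd(6s, 6·42) = 6·gcd(s, 42), so need gcd(s, 42) = 1.
6s > 36 gives s ≥ 7. The least s ≥ 7 coprime to 42 is 11, so m = 6·11 = 66.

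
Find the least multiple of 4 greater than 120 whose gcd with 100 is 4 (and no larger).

gcd(m, 100) = 4 forces 4 | m; write m = 4s. Then gcd(4s, 4·25) = 4·gcd(s, 25), so need gcd(s, 25) = 1.
4s > 120 gives s ≥ 31. The least s ≥ 31 coprime to 25 is 31, so m = 4·31 = 124.

124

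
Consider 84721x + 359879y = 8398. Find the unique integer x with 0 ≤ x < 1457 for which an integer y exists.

Reduce mod 359879: 84721x ≡ 8398 (mod 359879). With g = gcd(84721, 359879) = 247 dividing 8398, divide through: 343x ≡ 34 (mod 1457).
Since gcd(343, 1457) = 1, x ≡ 34·(343)⁻¹ ≡ 1164 (mod 1457). Smallest non-negative: 1164.

1164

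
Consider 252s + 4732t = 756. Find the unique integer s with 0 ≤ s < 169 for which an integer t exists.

3

Reduce mod 4732: 252s ≡ 756 (mod 4732). With g = gcd(252, 4732) = 28 dividing 756, divide through: 9s ≡ 27 (mod 169).
Since gcd(9, 169) = 1, s ≡ 27·(9)⁻¹ ≡ 3 (mod 169). Smallest non-negative: 3.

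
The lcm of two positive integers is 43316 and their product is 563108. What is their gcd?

13

From gcd × lcm = ab: gcd = 563108 / 43316 = 13.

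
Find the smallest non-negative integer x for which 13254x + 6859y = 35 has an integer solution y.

606

gcd(13254, 6859) = 1 (Euclid: 13254 = 1·6859 + 6395; 6859 = 1·6395 + 464; 6395 = 13·464 + 363; 464 = 1·363 + 101; 363 = 3·101 + 60; 101 = 1·60 + 41; 60 = 1·41 + 19; 41 = 2·19 + 3; 19 = 6·3 + 1; 3 = 3·1 + 0), and 1 | 35.
Extended Euclid: 13254·(2173) + 6859·(-4199) = 1. Scale by 35: x₀ = 76055.
General solution x = x₀ + 6859t; reducing mod 6859 gives x = 606 (and y = -1171).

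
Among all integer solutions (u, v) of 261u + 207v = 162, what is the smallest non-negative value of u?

Reduce mod 207: 261u ≡ 162 (mod 207). With g = gcd(261, 207) = 9 dividing 162, divide through: 29u ≡ 18 (mod 23).
Since gcd(29, 23) = 1, u ≡ 18·(29)⁻¹ ≡ 3 (mod 23). Smallest non-negative: 3.

3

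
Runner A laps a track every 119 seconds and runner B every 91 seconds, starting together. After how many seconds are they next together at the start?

1547

119 = 7 · 17; 91 = 7 · 13
max exponents: 7 · 13 · 17 = 1547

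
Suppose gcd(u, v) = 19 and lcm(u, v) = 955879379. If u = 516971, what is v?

35131

u·v = gcd·lcm = 19·955879379 = 18161708201, so v = 18161708201/516971 = 35131.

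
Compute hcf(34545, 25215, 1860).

gcd(34545, 25215): 34545 = 1·25215 + 9330; 25215 = 2·9330 + 6555; 9330 = 1·6555 + 2775; 6555 = 2·2775 + 1005; 2775 = 2·1005 + 765; 1005 = 1·765 + 240; 765 = 3·240 + 45; 240 = 5·45 + 15; 45 = 3·15 + 0 → 15
gcd(15, 1860): 1860 = 124·15 + 0 → 15

15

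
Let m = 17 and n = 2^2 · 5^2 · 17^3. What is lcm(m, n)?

max exponent per prime: 2^2 · 5^2 · 17^3 = 491300

491300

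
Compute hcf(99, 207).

9

99 = 3² · 11
207 = 3² · 23
Common: 3² = 9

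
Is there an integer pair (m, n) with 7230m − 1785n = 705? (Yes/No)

Yes

gcd(7230, 1785): 7230 = 4·1785 + 90; 1785 = 19·90 + 75; 90 = 1·75 + 15; 75 = 5·15 + 0 → 15
15 divides 705, so a solution exists.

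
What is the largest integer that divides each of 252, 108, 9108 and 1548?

36

gcd(252, 108): 252 = 2·108 + 36; 108 = 3·36 + 0 → 36
gcd(36, 9108): 9108 = 253·36 + 0 → 36
gcd(36, 1548): 1548 = 43·36 + 0 → 36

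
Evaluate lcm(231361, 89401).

gcd first: 231361 = 2·89401 + 52559; 89401 = 1·52559 + 36842; 52559 = 1·36842 + 15717; 36842 = 2·15717 + 5408; 15717 = 2·5408 + 4901; 5408 = 1·4901 + 507; 4901 = 9·507 + 338; 507 = 1·338 + 169; 338 = 2·169 + 0 → gcd = 169
lcm = 231361·89401/gcd = 20683904761/169 = 122389969

122389969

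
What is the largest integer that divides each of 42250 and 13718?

42250 = 2 · 5³ · 13²
13718 = 2 · 19³
Common: 2 = 2

2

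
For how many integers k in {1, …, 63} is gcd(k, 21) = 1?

Prime factors of 21: 3, 7. Count integers ≤ 63 divisible by none of them.
By inclusion–exclusion: 63 − ⌊63/3⌋ − ⌊63/7⌋ + ⌊63/21⌋ = 36.

36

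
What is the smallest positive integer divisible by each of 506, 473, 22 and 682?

lcm(506, 473) = 506·473/gcd = 239338/11 = 21758
lcm(21758, 22) = 21758·22/gcd = 478676/22 = 21758
lcm(21758, 682) = 21758·682/gcd = 14838956/22 = 674498

674498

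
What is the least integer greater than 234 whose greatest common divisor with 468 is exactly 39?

Multiples of 39 above 234: 39·7, 39·8, … . Need the cofactor coprime to 468/39 = 12.
Checking s = 7, 8, … the first with gcd(s, 12) = 1 is s = 7, giving 273.

273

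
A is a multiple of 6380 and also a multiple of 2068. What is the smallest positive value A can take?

299860

6380 = 2² · 5 · 11 · 29; 2068 = 2² · 11 · 47
max exponents: 2² · 5 · 11 · 29 · 47 = 299860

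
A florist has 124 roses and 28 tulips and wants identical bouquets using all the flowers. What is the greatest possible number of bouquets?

124 = 2² · 31
28 = 2² · 7
Common: 2² = 4

4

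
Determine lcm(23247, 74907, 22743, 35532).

23247 = 3⁴ · 7 · 41; 74907 = 3² · 7 · 29 · 41; 22743 = 3² · 7 · 19²; 35532 = 2² · 3³ · 7 · 47
lcm takes max exponent of each prime: 2² · 3⁴ · 7 · 19² · 29 · 41 · 47 = 45754094484

45754094484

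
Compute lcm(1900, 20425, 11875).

2042500

1900 = 2² · 5² · 19; 20425 = 5² · 19 · 43; 11875 = 5⁴ · 19
lcm takes max exponent of each prime: 2² · 5⁴ · 19 · 43 = 2042500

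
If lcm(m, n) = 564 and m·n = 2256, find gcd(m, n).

From gcd × lcm = mn: gcd = 2256 / 564 = 4.

4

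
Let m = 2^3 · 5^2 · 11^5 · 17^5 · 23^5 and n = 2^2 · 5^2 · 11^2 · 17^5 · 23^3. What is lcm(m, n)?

294358925150984300200

max exponent per prime: 2^3 · 5^2 · 11^5 · 17^5 · 23^5 = 294358925150984300200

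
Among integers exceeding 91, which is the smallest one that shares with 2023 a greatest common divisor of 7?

98

Multiples of 7 above 91: 7·14, 7·15, … . Need the cofactor coprime to 2023/7 = 289.
Checking s = 14, 15, … the first with gcd(s, 289) = 1 is s = 14, giving 98.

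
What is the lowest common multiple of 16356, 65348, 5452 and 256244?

16356 = 2² · 3 · 29 · 47; 65348 = 2² · 17 · 31²; 5452 = 2² · 29 · 47; 256244 = 2² · 29 · 47²
lcm takes max exponent of each prime: 2² · 3 · 17 · 29 · 31² · 47² = 12558774684

12558774684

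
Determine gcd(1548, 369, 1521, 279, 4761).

9

gcd(1548, 369): 1548 = 4·369 + 72; 369 = 5·72 + 9; 72 = 8·9 + 0 → 9
gcd(9, 1521): 1521 = 169·9 + 0 → 9
gcd(9, 279): 279 = 31·9 + 0 → 9
gcd(9, 4761): 4761 = 529·9 + 0 → 9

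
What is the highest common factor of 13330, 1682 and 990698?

2

gcd(13330, 1682): 13330 = 7·1682 + 1556; 1682 = 1·1556 + 126; 1556 = 12·126 + 44; 126 = 2·44 + 38; 44 = 1·38 + 6; 38 = 6·6 + 2; 6 = 3·2 + 0 → 2
gcd(2, 990698): 990698 = 495349·2 + 0 → 2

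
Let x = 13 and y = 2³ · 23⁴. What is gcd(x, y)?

min exponent per shared prime: (none) = 1

1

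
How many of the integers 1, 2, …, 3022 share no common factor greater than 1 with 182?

1196

Prime factors of 182: 2, 7, 13. Count integers ≤ 3022 divisible by none of them.
By inclusion–exclusion: 3022 − ⌊3022/2⌋ − ⌊3022/7⌋ − ⌊3022/13⌋ + ⌊3022/14⌋ + ⌊3022/26⌋ + ⌊3022/91⌋ − ⌊3022/182⌋ = 1196.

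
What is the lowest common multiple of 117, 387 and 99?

117 = 3² · 13; 387 = 3² · 43; 99 = 3² · 11
lcm takes max exponent of each prime: 3² · 11 · 13 · 43 = 55341

55341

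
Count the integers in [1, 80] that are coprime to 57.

51

57 = 3·19. Inclusion–exclusion on these primes:
80 − ⌊80/3⌋ − ⌊80/19⌋ + ⌊80/57⌋ = 51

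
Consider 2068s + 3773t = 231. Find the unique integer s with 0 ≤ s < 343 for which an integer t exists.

Reduce mod 3773: 2068s ≡ 231 (mod 3773). With g = gcd(2068, 3773) = 11 dividing 231, divide through: 188s ≡ 21 (mod 343).
Since gcd(188, 343) = 1, s ≡ 21·(188)⁻¹ ≡ 126 (mod 343). Smallest non-negative: 126.

126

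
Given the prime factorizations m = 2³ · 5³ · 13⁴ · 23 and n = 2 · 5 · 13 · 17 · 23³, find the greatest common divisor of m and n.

2990

min exponent per shared prime: 2 · 5 · 13 · 23 = 2990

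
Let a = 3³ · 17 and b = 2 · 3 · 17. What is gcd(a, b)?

min exponent per shared prime: 3 · 17 = 51

51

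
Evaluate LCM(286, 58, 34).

140998

286 = 2 · 11 · 13; 58 = 2 · 29; 34 = 2 · 17
lcm takes max exponent of each prime: 2 · 11 · 13 · 17 · 29 = 140998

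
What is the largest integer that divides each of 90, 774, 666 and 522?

18

90 = 2 · 3² · 5; 774 = 2 · 3² · 43; 666 = 2 · 3² · 37; 522 = 2 · 3² · 29
gcd takes min exponent of each prime: 2 · 3² = 18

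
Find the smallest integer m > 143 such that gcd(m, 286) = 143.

286 = 143·2. Any m with gcd(m, 286) = 143 is a multiple of 143, say 143s, with s coprime to 2.
Need s > 143/143, so s ≥ 2. First s ≥ 2 with gcd(s, 2) = 1 is s = 3. Thus m = 143·3 = 429.

429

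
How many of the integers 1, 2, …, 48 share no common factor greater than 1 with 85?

37

85 = 5·17. Inclusion–exclusion on these primes:
48 − ⌊48/5⌋ − ⌊48/17⌋ + ⌊48/85⌋ = 37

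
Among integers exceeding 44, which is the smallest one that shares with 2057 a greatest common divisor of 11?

gcd(x, 2057) = 11 forces 11 | x; write x = 11s. Then gcd(11s, 11·187) = 11·gcd(s, 187), so need gcd(s, 187) = 1.
11s > 44 gives s ≥ 5. The least s ≥ 5 coprime to 187 is 5, so x = 11·5 = 55.

55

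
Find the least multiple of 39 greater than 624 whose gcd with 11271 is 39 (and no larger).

702

Multiples of 39 above 624: 39·17, 39·18, … . Need the cofactor coprime to 11271/39 = 289.
Checking s = 17, 18, … the first with gcd(s, 289) = 1 is s = 18, giving 702.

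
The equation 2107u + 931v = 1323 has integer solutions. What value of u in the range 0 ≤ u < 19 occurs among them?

gcd(2107, 931) = 49 (Euclid: 2107 = 2·931 + 245; 931 = 3·245 + 196; 245 = 1·196 + 49; 196 = 4·49 + 0), and 49 | 1323.
Extended Euclid: 2107·(4) + 931·(-9) = 49. Scale by 27: u₀ = 108.
General solution u = u₀ + 19t; reducing mod 19 gives u = 13 (and v = -28).

13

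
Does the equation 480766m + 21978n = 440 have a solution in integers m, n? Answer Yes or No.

gcd(480766, 21978): 480766 = 21·21978 + 19228; 21978 = 1·19228 + 2750; 19228 = 6·2750 + 2728; 2750 = 1·2728 + 22; 2728 = 124·22 + 0 → 22
22 divides 440, so a solution exists.

Yes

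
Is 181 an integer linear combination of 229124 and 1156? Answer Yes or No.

gcd(229124, 1156): 229124 = 198·1156 + 236; 1156 = 4·236 + 212; 236 = 1·212 + 24; 212 = 8·24 + 20; 24 = 1·20 + 4; 20 = 5·4 + 0 → 4
4 does not divide 181, so a solution does not exist.

No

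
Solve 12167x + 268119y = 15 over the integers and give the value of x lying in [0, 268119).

Euclid: 268119 = 22·12167 + 445; 12167 = 27·445 + 152; 445 = 2·152 + 141; 152 = 1·141 + 11; 141 = 12·11 + 9; 11 = 1·9 + 2; 9 = 4·2 + 1; 2 = 2·1 + 0 → gcd = 1; 15 = 1·15.
Back-substitution yields 12167·(-121708) + 268119·(5523) = 1, so one solution is x = -121708·15 = -1825620, y = 5523·15 = 82845.
Solutions in x differ by 268119/1 = 268119; the one in [0, 268119) is -1825620 mod 268119 = 51213.

51213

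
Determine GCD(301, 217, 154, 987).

gcd(301, 217): 301 = 1·217 + 84; 217 = 2·84 + 49; 84 = 1·49 + 35; 49 = 1·35 + 14; 35 = 2·14 + 7; 14 = 2·7 + 0 → 7
gcd(7, 154): 154 = 22·7 + 0 → 7
gcd(7, 987): 987 = 141·7 + 0 → 7

7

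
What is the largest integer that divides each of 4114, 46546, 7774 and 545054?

gcd(4114, 46546): 46546 = 11·4114 + 1292; 4114 = 3·1292 + 238; 1292 = 5·238 + 102; 238 = 2·102 + 34; 102 = 3·34 + 0 → 34
gcd(34, 7774): 7774 = 228·34 + 22; 34 = 1·22 + 12; 22 = 1·12 + 10; 12 = 1·10 + 2; 10 = 5·2 + 0 → 2
gcd(2, 545054): 545054 = 272527·2 + 0 → 2

2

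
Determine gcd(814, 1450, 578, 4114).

2

814 = 2 · 11 · 37; 1450 = 2 · 5² · 29; 578 = 2 · 17²; 4114 = 2 · 11² · 17
gcd takes min exponent of each prime: 2 = 2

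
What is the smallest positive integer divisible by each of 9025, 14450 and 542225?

113139584050

9025 = 5² · 19²; 14450 = 2 · 5² · 17²; 542225 = 5² · 23² · 41
lcm takes max exponent of each prime: 2 · 5² · 17² · 19² · 23² · 41 = 113139584050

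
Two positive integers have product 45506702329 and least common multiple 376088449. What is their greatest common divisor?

121

gcd·lcm = product, so gcd = 45506702329/376088449 = 121.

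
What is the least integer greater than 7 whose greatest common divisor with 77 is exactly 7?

gcd(k, 77) = 7 forces 7 | k; write k = 7s. Then gcd(7s, 7·11) = 7·gcd(s, 11), so need gcd(s, 11) = 1.
7s > 7 gives s ≥ 2. The least s ≥ 2 coprime to 11 is 2, so k = 7·2 = 14.

14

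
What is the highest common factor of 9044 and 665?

133

Euclid: 9044 = 13·665 + 399; 665 = 1·399 + 266; 399 = 1·266 + 133; 266 = 2·133 + 0. Last nonzero remainder: 133.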